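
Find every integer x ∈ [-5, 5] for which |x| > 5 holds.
Over all integers in [-5, 5], LHS − RHS is largest at x = 5, where it equals 0:
x = 5: LHS = |5| = 5; 5 > 5 — FAILS
At the ends of the range:
x = -5: LHS = |-5| = 5; 5 > 5 — FAILS
Hence LHS − RHS is never positive, i.e. LHS ≤ RHS throughout, so the claimed relation (>) fails for every integer in [-5, 5].

Answer: None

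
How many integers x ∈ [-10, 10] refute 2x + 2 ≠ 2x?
Over all integers in [-10, 10], LHS − RHS is always positive; it is smallest at x = 0, where it equals 2:
x = 0: LHS = 2·0 + 2 = 2, RHS = 2·0 = 0; 2 ≠ 0 — holds
At the ends of the range:
x = -10: LHS = 2·(-10) + 2 = -18, RHS = 2·(-10) = -20; -18 ≠ -20 — holds
x = 10: LHS = 2·10 + 2 = 22, RHS = 2·10 = 20; 22 ≠ 20 — holds
Hence LHS − RHS is never 0, i.e. the two sides are never equal, so the relation holds for every integer in [-10, 10].

No counterexample appears in that range.

Answer: 0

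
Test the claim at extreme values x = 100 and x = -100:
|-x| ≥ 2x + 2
x = 100: LHS = |-100| = 100, RHS = 2·100 + 2 = 202; 100 ≥ 202 — FAILS
x = -100: LHS = |-(-100)| = |100| = 100, RHS = 2·(-100) + 2 = -198; 100 ≥ -198 — holds

Answer: Partially: fails for x = 100, holds for x = -100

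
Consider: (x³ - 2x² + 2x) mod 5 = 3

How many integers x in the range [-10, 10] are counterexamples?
Counterexamples in [-10, 10]: {-10, -9, -8, -7, -6, -5, -4, -3, -2, -1, 0, 1, 2, 3, 4, 5, 6, 7, 8, 9, 10}.

Counting them gives 21 values.

Answer: 21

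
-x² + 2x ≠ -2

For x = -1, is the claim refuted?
Substitute x = -1 into the relation:
x = -1: LHS = -(-1)² + 2·(-1) = -3; -3 ≠ -2 — holds

The relation holds at x = -1, so it is not a counterexample.

Answer: No, x = -1 is not a counterexample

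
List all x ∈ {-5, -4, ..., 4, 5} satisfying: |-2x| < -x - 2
Over all integers in [-5, 5], LHS − RHS is smallest at x = 0, where it equals 2:
x = 0: LHS = |-2·0| = |0| = 0, RHS = -0 - 2 = -2; 0 < -2 — FAILS
At the ends of the range:
x = -5: LHS = |-2·(-5)| = |10| = 10, RHS = -(-5) - 2 = 3; 10 < 3 — FAILS
x = 5: LHS = |-2·5| = |-10| = 10, RHS = -5 - 2 = -7; 10 < -7 — FAILS
Hence LHS − RHS is never negative, i.e. LHS ≥ RHS throughout, so the claimed relation (<) fails for every integer in [-5, 5].

Answer: None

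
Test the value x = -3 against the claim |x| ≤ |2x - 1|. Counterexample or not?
Substitute x = -3 into the relation:
x = -3: LHS = |-3| = 3, RHS = |2·(-3) - 1| = |-7| = 7; 3 ≤ 7 — holds

The relation holds at x = -3, so it is not a counterexample.

Answer: No, x = -3 is not a counterexample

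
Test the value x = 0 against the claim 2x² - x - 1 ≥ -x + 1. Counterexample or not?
Substitute x = 0 into the relation:
x = 0: LHS = 2·0² - 0 - 1 = -1, RHS = -0 + 1 = 1; -1 ≥ 1 — FAILS

Since the claim fails at x = 0, this value is a counterexample.

Answer: Yes, x = 0 is a counterexample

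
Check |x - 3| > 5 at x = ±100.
x = 100: LHS = |100 - 3| = |97| = 97; 97 > 5 — holds
x = -100: LHS = |(-100) - 3| = |-103| = 103; 103 > 5 — holds

Answer: Yes, holds for both x = 100 and x = -100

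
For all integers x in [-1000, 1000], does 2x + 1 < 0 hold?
The claim fails at x = 0:
x = 0: LHS = 2·0 + 1 = 1; 1 < 0 — FAILS

Because a single integer refutes it, the statement is false.

Answer: False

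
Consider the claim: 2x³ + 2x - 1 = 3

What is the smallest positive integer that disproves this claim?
Testing positive integers:
x = 1: LHS = 2·1³ + 2·1 - 1 = 3; 3 = 3 — holds
x = 2: LHS = 2·2³ + 2·2 - 1 = 19; 19 = 3 — FAILS  ← smallest positive counterexample

Answer: x = 2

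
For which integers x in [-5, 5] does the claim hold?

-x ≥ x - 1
Holds for: {-5, -4, -3, -2, -1, 0}
Fails for: {1, 2, 3, 4, 5}

Answer: {-5, -4, -3, -2, -1, 0}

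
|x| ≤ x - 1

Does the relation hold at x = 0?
x = 0: LHS = |0| = 0, RHS = 0 - 1 = -1; 0 ≤ -1 — FAILS

The relation fails at x = 0, so x = 0 is a counterexample.

Answer: No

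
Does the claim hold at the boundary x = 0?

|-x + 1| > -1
x = 0: LHS = |-0 + 1| = |1| = 1; 1 > -1 — holds

The relation is satisfied at x = 0.

Answer: Yes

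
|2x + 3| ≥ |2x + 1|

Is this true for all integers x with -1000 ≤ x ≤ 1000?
The claim fails at x = -2:
x = -2: LHS = |2·(-2) + 3| = |-1| = 1, RHS = |2·(-2) + 1| = |-3| = 3; 1 ≥ 3 — FAILS

Because a single integer refutes it, the statement is false.

Answer: False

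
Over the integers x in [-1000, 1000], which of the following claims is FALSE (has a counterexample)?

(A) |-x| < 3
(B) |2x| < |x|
(A) x = 3: LHS = |-3| = 3; 3 < 3 — FAILS
(B) x = 0: LHS = |2·0| = |0| = 0, RHS = |0| = 0; 0 < 0 — FAILS

Answer: Both A and B are false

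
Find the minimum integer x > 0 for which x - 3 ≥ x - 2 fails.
Testing positive integers:
x = 1: LHS = 1 - 3 = -2, RHS = 1 - 2 = -1; -2 ≥ -1 — FAILS  ← smallest positive counterexample

Answer: x = 1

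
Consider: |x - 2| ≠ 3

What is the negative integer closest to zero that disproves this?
Testing negative integers from -1 downward:
x = -1: LHS = |(-1) - 2| = |-3| = 3; 3 ≠ 3 — FAILS  ← closest negative counterexample to 0

Answer: x = -1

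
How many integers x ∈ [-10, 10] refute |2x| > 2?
Counterexamples in [-10, 10]: {-1, 0, 1}.

Counting them gives 3 values.

Answer: 3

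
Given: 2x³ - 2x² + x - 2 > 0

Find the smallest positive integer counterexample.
Testing positive integers:
x = 1: LHS = 2·1³ - 2·1² + 1 - 2 = -1; -1 > 0 — FAILS  ← smallest positive counterexample

Answer: x = 1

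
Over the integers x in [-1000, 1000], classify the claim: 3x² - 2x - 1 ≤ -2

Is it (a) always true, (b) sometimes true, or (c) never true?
Over all integers in [-1000, 1000], LHS − RHS is smallest at x = 0, where it equals 1:
x = 0: LHS = 3·0² - 2·0 - 1 = -1; -1 ≤ -2 — FAILS
At the ends of the range:
x = -1000: LHS = 3·(-1000)² - 2·(-1000) - 1 = 3001999; 3001999 ≤ -2 — FAILS
x = 1000: LHS = 3·1000² - 2·1000 - 1 = 2997999; 2997999 ≤ -2 — FAILS
Hence LHS − RHS is never zero or negative, i.e. LHS > RHS throughout, so the claimed relation (≤) fails for every integer in [-1000, 1000].

No integer in the range satisfies it.

Answer: Never true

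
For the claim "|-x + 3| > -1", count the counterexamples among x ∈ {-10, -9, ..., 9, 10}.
An absolute value is never negative, so the left side is ≥ 0 for every x, while the right side is -1. Tightest case in [-10, 10] is x = 3:
x = 3: LHS = |-3 + 3| = |0| = 0; 0 > -1 — holds
Hence LHS − RHS is never zero or negative, i.e. LHS > RHS throughout, so the relation holds for every integer in [-10, 10].

No counterexample appears in that range.

Answer: 0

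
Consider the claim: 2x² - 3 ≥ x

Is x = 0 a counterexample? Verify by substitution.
Substitute x = 0 into the relation:
x = 0: LHS = 2·0² - 3 = -3; -3 ≥ 0 — FAILS

Since the claim fails at x = 0, this value is a counterexample.

Answer: Yes, x = 0 is a counterexample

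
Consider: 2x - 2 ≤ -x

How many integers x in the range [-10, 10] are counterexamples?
Counterexamples in [-10, 10]: {1, 2, 3, 4, 5, 6, 7, 8, 9, 10}.

Counting them gives 10 values.

Answer: 10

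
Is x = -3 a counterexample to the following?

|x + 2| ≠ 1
Substitute x = -3 into the relation:
x = -3: LHS = |(-3) + 2| = |-1| = 1; 1 ≠ 1 — FAILS

Since the claim fails at x = -3, this value is a counterexample.

Answer: Yes, x = -3 is a counterexample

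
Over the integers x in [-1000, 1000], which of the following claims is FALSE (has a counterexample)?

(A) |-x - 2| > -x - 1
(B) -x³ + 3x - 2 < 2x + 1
(A) x = -2: LHS = |-(-2) - 2| = |0| = 0, RHS = -(-2) - 1 = 1; 0 > 1 — FAILS
(B) x = -2: LHS = -(-2)³ + 3·(-2) - 2 = 0, RHS = 2·(-2) + 1 = -3; 0 < -3 — FAILS

Answer: Both A and B are false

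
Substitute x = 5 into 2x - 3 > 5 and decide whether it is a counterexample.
Substitute x = 5 into the relation:
x = 5: LHS = 2·5 - 3 = 7; 7 > 5 — holds

The claim holds here, so x = 5 is not a counterexample. (A counterexample exists elsewhere, e.g. x = 0.)

Answer: No, x = 5 is not a counterexample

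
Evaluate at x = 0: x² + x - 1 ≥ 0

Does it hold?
x = 0: LHS = 0² + 0 - 1 = -1; -1 ≥ 0 — FAILS

The relation fails at x = 0, so x = 0 is a counterexample.

Answer: No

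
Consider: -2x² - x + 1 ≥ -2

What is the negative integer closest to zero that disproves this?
Testing negative integers from -1 downward:
x = -1: LHS = -2·(-1)² - (-1) + 1 = 0; 0 ≥ -2 — holds
x = -2: LHS = -2·(-2)² - (-2) + 1 = -5; -5 ≥ -2 — FAILS  ← closest negative counterexample to 0

Answer: x = -2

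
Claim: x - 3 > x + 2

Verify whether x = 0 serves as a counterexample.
Substitute x = 0 into the relation:
x = 0: LHS = 0 - 3 = -3, RHS = 0 + 2 = 2; -3 > 2 — FAILS

Since the claim fails at x = 0, this value is a counterexample.

Answer: Yes, x = 0 is a counterexample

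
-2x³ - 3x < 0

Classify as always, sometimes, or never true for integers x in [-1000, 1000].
Holds at x = 1: LHS = -2·1³ - 3·1 = -5; -5 < 0 — holds
Fails at x = 0: LHS = -2·0³ - 3·0 = 0; 0 < 0 — FAILS
It is satisfied by some integers in the range but not all.

Answer: Sometimes true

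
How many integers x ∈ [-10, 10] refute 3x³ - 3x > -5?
Counterexamples in [-10, 10]: {-10, -9, -8, -7, -6, -5, -4, -3, -2}.

Counting them gives 9 values.

Answer: 9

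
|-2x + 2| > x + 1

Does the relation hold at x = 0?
x = 0: LHS = |-2·0 + 2| = |2| = 2, RHS = 0 + 1 = 1; 2 > 1 — holds

The relation is satisfied at x = 0.

Answer: Yes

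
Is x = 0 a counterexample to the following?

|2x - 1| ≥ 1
Substitute x = 0 into the relation:
x = 0: LHS = |2·0 - 1| = |-1| = 1; 1 ≥ 1 — holds

The relation holds at x = 0, so it is not a counterexample.

Answer: No, x = 0 is not a counterexample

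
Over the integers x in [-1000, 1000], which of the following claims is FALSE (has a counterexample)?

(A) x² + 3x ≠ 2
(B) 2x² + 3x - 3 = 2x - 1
(A) Track d = LHS − RHS over the integers in [-1000, 1000]. Equality would need d = 0, but d changes sign only between consecutive integers, jumping over 0:
x = -4: LHS = (-4)² + 3·(-4) = 4; 4 ≠ 2 — holds  (d = 2)
x = -3: LHS = (-3)² + 3·(-3) = 0; 0 ≠ 2 — holds  (d = -2)
x = 0: LHS = 0² + 3·0 = 0; 0 ≠ 2 — holds  (d = -2)
x = 1: LHS = 1² + 3·1 = 4; 4 ≠ 2 — holds  (d = 2)
Away from these crossings d keeps a constant sign, and checking every integer in [-1000, 1000] confirms d ≠ 0 throughout. Hence the two sides are never equal, so the relation holds for every integer in [-1000, 1000].

(B) x = 0: LHS = 2·0² + 3·0 - 3 = -3, RHS = 2·0 - 1 = -1; -3 = -1 — FAILS

Only (B) has a counterexample.

Answer: B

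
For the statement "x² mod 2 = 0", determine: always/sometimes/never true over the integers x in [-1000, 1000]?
Holds at x = 0: LHS = (0²) mod 2 = 0 mod 2 = 0; 0 = 0 — holds
Fails at x = 1: LHS = (1²) mod 2 = 1 mod 2 = 1; 1 = 0 — FAILS
It is satisfied by some integers in the range but not all.

Answer: Sometimes true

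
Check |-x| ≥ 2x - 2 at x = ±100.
x = 100: LHS = |-100| = 100, RHS = 2·100 - 2 = 198; 100 ≥ 198 — FAILS
x = -100: LHS = |-(-100)| = |100| = 100, RHS = 2·(-100) - 2 = -202; 100 ≥ -202 — holds

Answer: Partially: fails for x = 100, holds for x = -100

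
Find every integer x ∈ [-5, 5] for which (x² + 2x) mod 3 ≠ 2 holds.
Holds for: {-5, -3, -2, 0, 1, 3, 4}
Fails for: {-4, -1, 2, 5}

Answer: {-5, -3, -2, 0, 1, 3, 4}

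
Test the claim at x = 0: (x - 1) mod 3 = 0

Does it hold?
x = 0: LHS = (0 - 1) mod 3 = (-1) mod 3 = 2; 2 = 0 — FAILS

The relation fails at x = 0, so x = 0 is a counterexample.

Answer: No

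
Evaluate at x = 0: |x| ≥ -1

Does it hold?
x = 0: LHS = |0| = 0; 0 ≥ -1 — holds

The relation is satisfied at x = 0.

Answer: Yes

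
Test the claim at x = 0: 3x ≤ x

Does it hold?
x = 0: LHS = 3·0 = 0; 0 ≤ 0 — holds

The relation is satisfied at x = 0.

Answer: Yes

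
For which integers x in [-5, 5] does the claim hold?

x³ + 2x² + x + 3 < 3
Holds for: {-5, -4, -3, -2}
Fails for: {-1, 0, 1, 2, 3, 4, 5}

Answer: {-5, -4, -3, -2}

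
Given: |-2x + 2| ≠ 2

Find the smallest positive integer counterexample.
Testing positive integers:
x = 1: LHS = |-2·1 + 2| = |0| = 0; 0 ≠ 2 — holds
x = 2: LHS = |-2·2 + 2| = |-2| = 2; 2 ≠ 2 — FAILS  ← smallest positive counterexample

Answer: x = 2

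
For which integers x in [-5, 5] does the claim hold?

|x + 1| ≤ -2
An absolute value is never negative, so the left side is ≥ 0 for every x, while the right side is -2. Tightest case in [-5, 5] is x = -1:
x = -1: LHS = |(-1) + 1| = |0| = 0; 0 ≤ -2 — FAILS
Hence LHS − RHS is never zero or negative, i.e. LHS > RHS throughout, so the claimed relation (≤) fails for every integer in [-5, 5].

Answer: None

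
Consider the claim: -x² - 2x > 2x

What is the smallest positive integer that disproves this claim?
Testing positive integers:
x = 1: LHS = -1² - 2·1 = -3, RHS = 2·1 = 2; -3 > 2 — FAILS  ← smallest positive counterexample

Answer: x = 1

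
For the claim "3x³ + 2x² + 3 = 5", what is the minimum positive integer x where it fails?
Testing positive integers:
x = 1: LHS = 3·1³ + 2·1² + 3 = 8; 8 = 5 — FAILS  ← smallest positive counterexample

Answer: x = 1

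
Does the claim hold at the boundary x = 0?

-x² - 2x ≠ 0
x = 0: LHS = -0² - 2·0 = 0; 0 ≠ 0 — FAILS

The relation fails at x = 0, so x = 0 is a counterexample.

Answer: No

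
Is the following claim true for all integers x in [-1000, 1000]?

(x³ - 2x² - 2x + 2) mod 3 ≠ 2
The claim fails at x = 0:
x = 0: LHS = (0³ - 2·0² - 2·0 + 2) mod 3 = 2 mod 3 = 2; 2 ≠ 2 — FAILS

Because a single integer refutes it, the statement is false.

Answer: False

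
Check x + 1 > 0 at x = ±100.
x = 100: LHS = 100 + 1 = 101; 101 > 0 — holds
x = -100: LHS = (-100) + 1 = -99; -99 > 0 — FAILS

Answer: Partially: holds for x = 100, fails for x = -100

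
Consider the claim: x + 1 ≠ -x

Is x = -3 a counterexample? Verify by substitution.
Substitute x = -3 into the relation:
x = -3: LHS = (-3) + 1 = -2, RHS = -(-3) = 3; -2 ≠ 3 — holds

The relation holds at x = -3, so it is not a counterexample.

Answer: No, x = -3 is not a counterexample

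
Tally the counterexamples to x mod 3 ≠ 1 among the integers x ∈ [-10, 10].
Counterexamples in [-10, 10]: {-8, -5, -2, 1, 4, 7, 10}.

Counting them gives 7 values.

Answer: 7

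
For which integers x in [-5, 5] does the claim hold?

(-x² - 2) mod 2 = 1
Holds for: {-5, -3, -1, 1, 3, 5}
Fails for: {-4, -2, 0, 2, 4}

Answer: {-5, -3, -1, 1, 3, 5}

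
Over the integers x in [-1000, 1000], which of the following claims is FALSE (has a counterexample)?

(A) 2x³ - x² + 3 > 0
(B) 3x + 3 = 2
(A) x = -1: LHS = 2·(-1)³ - (-1)² + 3 = 0; 0 > 0 — FAILS
(B) x = 0: LHS = 3·0 + 3 = 3; 3 = 2 — FAILS

Answer: Both A and B are false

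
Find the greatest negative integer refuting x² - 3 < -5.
Testing negative integers from -1 downward:
x = -1: LHS = (-1)² - 3 = -2; -2 < -5 — FAILS  ← closest negative counterexample to 0

Answer: x = -1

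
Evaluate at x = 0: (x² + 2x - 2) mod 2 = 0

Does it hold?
x = 0: LHS = (0² + 2·0 - 2) mod 2 = (-2) mod 2 = 0; 0 = 0 — holds

The relation is satisfied at x = 0.

Answer: Yes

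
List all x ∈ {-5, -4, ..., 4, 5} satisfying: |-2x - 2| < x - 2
Over all integers in [-5, 5], LHS − RHS is smallest at x = -1, where it equals 3:
x = -1: LHS = |-2·(-1) - 2| = |0| = 0, RHS = (-1) - 2 = -3; 0 < -3 — FAILS
At the ends of the range:
x = -5: LHS = |-2·(-5) - 2| = |8| = 8, RHS = (-5) - 2 = -7; 8 < -7 — FAILS
x = 5: LHS = |-2·5 - 2| = |-12| = 12, RHS = 5 - 2 = 3; 12 < 3 — FAILS
Hence LHS − RHS is never negative, i.e. LHS ≥ RHS throughout, so the claimed relation (<) fails for every integer in [-5, 5].

Answer: None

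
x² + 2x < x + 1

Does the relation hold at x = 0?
x = 0: LHS = 0² + 2·0 = 0, RHS = 0 + 1 = 1; 0 < 1 — holds

The relation is satisfied at x = 0.

Answer: Yes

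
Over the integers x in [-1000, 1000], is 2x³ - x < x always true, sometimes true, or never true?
Holds at x = -2: LHS = 2·(-2)³ - (-2) = -14; -14 < -2 — holds
Fails at x = 0: LHS = 2·0³ - 0 = 0; 0 < 0 — FAILS
It is satisfied by some integers in the range but not all.

Answer: Sometimes true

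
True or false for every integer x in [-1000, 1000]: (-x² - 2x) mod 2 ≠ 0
The claim fails at x = 0:
x = 0: LHS = (-0² - 2·0) mod 2 = 0 mod 2 = 0; 0 ≠ 0 — FAILS

Because a single integer refutes it, the statement is false.

Answer: False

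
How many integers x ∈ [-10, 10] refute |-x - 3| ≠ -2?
An absolute value is never negative, so the left side is ≥ 0 for every x, while the right side is -2. Tightest case in [-10, 10] is x = -3:
x = -3: LHS = |-(-3) - 3| = |0| = 0; 0 ≠ -2 — holds
Hence LHS − RHS is never 0, i.e. the two sides are never equal, so the relation holds for every integer in [-10, 10].

No counterexample appears in that range.

Answer: 0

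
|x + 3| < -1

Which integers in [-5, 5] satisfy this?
An absolute value is never negative, so the left side is ≥ 0 for every x, while the right side is -1. Tightest case in [-5, 5] is x = -3:
x = -3: LHS = |(-3) + 3| = |0| = 0; 0 < -1 — FAILS
Hence LHS − RHS is never negative, i.e. LHS ≥ RHS throughout, so the claimed relation (<) fails for every integer in [-5, 5].

Answer: None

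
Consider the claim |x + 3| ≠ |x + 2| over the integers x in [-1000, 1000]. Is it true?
Track d = LHS − RHS over the integers in [-1000, 1000]. Equality would need d = 0, but d changes sign only between consecutive integers, jumping over 0:
x = -3: LHS = |(-3) + 3| = |0| = 0, RHS = |(-3) + 2| = |-1| = 1; 0 ≠ 1 — holds  (d = -1)
x = -2: LHS = |(-2) + 3| = |1| = 1, RHS = |(-2) + 2| = |0| = 0; 1 ≠ 0 — holds  (d = 1)
Away from these crossings d keeps a constant sign, and checking every integer in [-1000, 1000] confirms d ≠ 0 throughout. Hence the two sides are never equal, so the relation holds for every integer in [-1000, 1000].

No counterexample exists.

Answer: True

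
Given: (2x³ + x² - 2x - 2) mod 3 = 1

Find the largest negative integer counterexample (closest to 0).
Testing negative integers from -1 downward:
x = -1: LHS = (2·(-1)³ + (-1)² - 2·(-1) - 2) mod 3 = (-1) mod 3 = 2; 2 = 1 — FAILS  ← closest negative counterexample to 0

Answer: x = -1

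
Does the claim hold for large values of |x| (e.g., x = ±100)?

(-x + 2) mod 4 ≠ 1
x = 100: LHS = (-100 + 2) mod 4 = (-98) mod 4 = 2; 2 ≠ 1 — holds
x = -100: LHS = (-(-100) + 2) mod 4 = 102 mod 4 = 2; 2 ≠ 1 — holds

Answer: Yes, holds for both x = 100 and x = -100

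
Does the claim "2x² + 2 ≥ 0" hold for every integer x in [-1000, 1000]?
Over all integers in [-1000, 1000], LHS − RHS is smallest at x = 0, where it equals 2:
x = 0: LHS = 2·0² + 2 = 2; 2 ≥ 0 — holds
At the ends of the range:
x = -1000: LHS = 2·(-1000)² + 2 = 2000002; 2000002 ≥ 0 — holds
x = 1000: LHS = 2·1000² + 2 = 2000002; 2000002 ≥ 0 — holds
Hence LHS − RHS is never negative, i.e. LHS ≥ RHS throughout, so the relation holds for every integer in [-1000, 1000].

No counterexample exists.

Answer: True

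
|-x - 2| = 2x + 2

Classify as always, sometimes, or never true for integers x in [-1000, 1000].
Holds at x = 0: LHS = |-0 - 2| = |-2| = 2, RHS = 2·0 + 2 = 2; 2 = 2 — holds
Fails at x = 1: LHS = |-1 - 2| = |-3| = 3, RHS = 2·1 + 2 = 4; 3 = 4 — FAILS
It is satisfied by some integers in the range but not all.

Answer: Sometimes true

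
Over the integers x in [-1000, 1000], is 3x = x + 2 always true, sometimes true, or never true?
Holds at x = 1: LHS = 3·1 = 3, RHS = 1 + 2 = 3; 3 = 3 — holds
Fails at x = 0: LHS = 3·0 = 0, RHS = 0 + 2 = 2; 0 = 2 — FAILS
It is satisfied by some integers in the range but not all.

Answer: Sometimes true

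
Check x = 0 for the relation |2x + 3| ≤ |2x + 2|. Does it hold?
x = 0: LHS = |2·0 + 3| = |3| = 3, RHS = |2·0 + 2| = |2| = 2; 3 ≤ 2 — FAILS

The relation fails at x = 0, so x = 0 is a counterexample.

Answer: No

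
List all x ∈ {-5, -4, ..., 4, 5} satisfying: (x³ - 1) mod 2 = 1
Holds for: {-4, -2, 0, 2, 4}
Fails for: {-5, -3, -1, 1, 3, 5}

Answer: {-4, -2, 0, 2, 4}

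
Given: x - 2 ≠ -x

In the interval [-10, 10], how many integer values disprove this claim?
Counterexamples in [-10, 10]: {1}.

Counting them gives 1 values.

Answer: 1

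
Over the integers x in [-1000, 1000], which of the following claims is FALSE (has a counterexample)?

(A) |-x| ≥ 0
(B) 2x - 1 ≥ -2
(A) An absolute value is never negative, so the left side is ≥ 0 for every x, while the right side is 0. Tightest case in [-1000, 1000] is x = 0:
x = 0: LHS = |-0| = |0| = 0; 0 ≥ 0 — holds
Hence LHS − RHS is never negative, i.e. LHS ≥ RHS throughout, so the relation holds for every integer in [-1000, 1000].

(B) x = -1: LHS = 2·(-1) - 1 = -3; -3 ≥ -2 — FAILS

Only (B) has a counterexample.

Answer: B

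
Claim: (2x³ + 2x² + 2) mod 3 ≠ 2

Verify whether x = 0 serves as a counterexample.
Substitute x = 0 into the relation:
x = 0: LHS = (2·0³ + 2·0² + 2) mod 3 = 2 mod 3 = 2; 2 ≠ 2 — FAILS

Since the claim fails at x = 0, this value is a counterexample.

Answer: Yes, x = 0 is a counterexample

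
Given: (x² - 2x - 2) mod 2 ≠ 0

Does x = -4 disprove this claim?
Substitute x = -4 into the relation:
x = -4: LHS = ((-4)² - 2·(-4) - 2) mod 2 = 22 mod 2 = 0; 0 ≠ 0 — FAILS

Since the claim fails at x = -4, this value is a counterexample.

Answer: Yes, x = -4 is a counterexample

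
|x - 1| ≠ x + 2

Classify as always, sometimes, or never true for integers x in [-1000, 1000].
Track d = LHS − RHS over the integers in [-1000, 1000]. Equality would need d = 0, but d changes sign only between consecutive integers, jumping over 0:
x = -1: LHS = |(-1) - 1| = |-2| = 2, RHS = (-1) + 2 = 1; 2 ≠ 1 — holds  (d = 1)
x = 0: LHS = |0 - 1| = |-1| = 1, RHS = 0 + 2 = 2; 1 ≠ 2 — holds  (d = -1)
Away from these crossings d keeps a constant sign, and checking every integer in [-1000, 1000] confirms d ≠ 0 throughout. Hence the two sides are never equal, so the relation holds for every integer in [-1000, 1000].

No counterexample exists.

Answer: Always true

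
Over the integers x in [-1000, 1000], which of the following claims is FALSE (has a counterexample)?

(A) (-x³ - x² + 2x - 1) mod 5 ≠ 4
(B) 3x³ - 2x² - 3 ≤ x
(A) x = 0: LHS = (-0³ - 0² + 2·0 - 1) mod 5 = (-1) mod 5 = 4; 4 ≠ 4 — FAILS
(B) x = 2: LHS = 3·2³ - 2·2² - 3 = 13; 13 ≤ 2 — FAILS

Answer: Both A and B are false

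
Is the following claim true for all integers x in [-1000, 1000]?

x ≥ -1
The claim fails at x = -2:
x = -2: -2 ≥ -1 — FAILS

Because a single integer refutes it, the statement is false.

Answer: False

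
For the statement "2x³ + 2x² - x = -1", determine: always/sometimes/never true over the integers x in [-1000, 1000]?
Track d = LHS − RHS over the integers in [-1000, 1000]. Equality would need d = 0, but d changes sign only between consecutive integers, jumping over 0:
x = -2: LHS = 2·(-2)³ + 2·(-2)² - (-2) = -6; -6 = -1 — FAILS  (d = -5)
x = -1: LHS = 2·(-1)³ + 2·(-1)² - (-1) = 1; 1 = -1 — FAILS  (d = 2)
Away from these crossings d keeps a constant sign, and checking every integer in [-1000, 1000] confirms d ≠ 0 throughout. Hence the two sides are never equal, so the claimed relation (=) fails for every integer in [-1000, 1000].

No integer in the range satisfies it.

Answer: Never true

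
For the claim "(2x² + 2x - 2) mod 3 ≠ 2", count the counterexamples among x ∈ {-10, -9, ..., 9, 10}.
Counterexamples in [-10, 10]: {-8, -5, -2, 1, 4, 7, 10}.

Counting them gives 7 values.

Answer: 7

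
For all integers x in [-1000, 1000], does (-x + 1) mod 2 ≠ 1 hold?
The claim fails at x = 0:
x = 0: LHS = (-0 + 1) mod 2 = 1 mod 2 = 1; 1 ≠ 1 — FAILS

Because a single integer refutes it, the statement is false.

Answer: False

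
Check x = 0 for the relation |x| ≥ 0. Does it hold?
x = 0: LHS = |0| = 0; 0 ≥ 0 — holds

The relation is satisfied at x = 0.

Answer: Yes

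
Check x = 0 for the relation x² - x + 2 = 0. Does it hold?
x = 0: LHS = 0² - 0 + 2 = 2; 2 = 0 — FAILS

The relation fails at x = 0, so x = 0 is a counterexample.

Answer: No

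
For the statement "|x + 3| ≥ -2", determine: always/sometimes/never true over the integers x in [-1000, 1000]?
An absolute value is never negative, so the left side is ≥ 0 for every x, while the right side is -2. Tightest case in [-1000, 1000] is x = -3:
x = -3: LHS = |(-3) + 3| = |0| = 0; 0 ≥ -2 — holds
Hence LHS − RHS is never negative, i.e. LHS ≥ RHS throughout, so the relation holds for every integer in [-1000, 1000].

No counterexample exists.

Answer: Always true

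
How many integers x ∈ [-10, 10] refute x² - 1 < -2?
Counterexamples in [-10, 10]: {-10, -9, -8, -7, -6, -5, -4, -3, -2, -1, 0, 1, 2, 3, 4, 5, 6, 7, 8, 9, 10}.

Counting them gives 21 values.

Answer: 21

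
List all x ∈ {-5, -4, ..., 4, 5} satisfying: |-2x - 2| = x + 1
Holds for: {-1}
Fails for: {-5, -4, -3, -2, 0, 1, 2, 3, 4, 5}

Answer: {-1}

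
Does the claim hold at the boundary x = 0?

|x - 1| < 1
x = 0: LHS = |0 - 1| = |-1| = 1; 1 < 1 — FAILS

The relation fails at x = 0, so x = 0 is a counterexample.

Answer: No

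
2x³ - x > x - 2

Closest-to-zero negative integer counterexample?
Testing negative integers from -1 downward:
x = -1: LHS = 2·(-1)³ - (-1) = -1, RHS = (-1) - 2 = -3; -1 > -3 — holds
x = -2: LHS = 2·(-2)³ - (-2) = -14, RHS = (-2) - 2 = -4; -14 > -4 — FAILS  ← closest negative counterexample to 0

Answer: x = -2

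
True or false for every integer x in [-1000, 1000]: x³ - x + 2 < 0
The claim fails at x = 0:
x = 0: LHS = 0³ - 0 + 2 = 2; 2 < 0 — FAILS

Because a single integer refutes it, the statement is false.

Answer: False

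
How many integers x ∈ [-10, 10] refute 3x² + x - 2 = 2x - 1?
Counterexamples in [-10, 10]: {-10, -9, -8, -7, -6, -5, -4, -3, -2, -1, 0, 1, 2, 3, 4, 5, 6, 7, 8, 9, 10}.

Counting them gives 21 values.

Answer: 21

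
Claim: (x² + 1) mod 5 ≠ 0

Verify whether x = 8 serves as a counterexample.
Substitute x = 8 into the relation:
x = 8: LHS = (8² + 1) mod 5 = 65 mod 5 = 0; 0 ≠ 0 — FAILS

Since the claim fails at x = 8, this value is a counterexample.

Answer: Yes, x = 8 is a counterexample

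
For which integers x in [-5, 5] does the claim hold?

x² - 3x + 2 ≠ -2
Over all integers in [-5, 5], LHS − RHS is always positive; it is smallest at x = 1, where it equals 2:
x = 1: LHS = 1² - 3·1 + 2 = 0; 0 ≠ -2 — holds
At the ends of the range:
x = -5: LHS = (-5)² - 3·(-5) + 2 = 42; 42 ≠ -2 — holds
x = 5: LHS = 5² - 3·5 + 2 = 12; 12 ≠ -2 — holds
Hence LHS − RHS is never 0, i.e. the two sides are never equal, so the relation holds for every integer in [-5, 5].

Answer: All integers in [-5, 5]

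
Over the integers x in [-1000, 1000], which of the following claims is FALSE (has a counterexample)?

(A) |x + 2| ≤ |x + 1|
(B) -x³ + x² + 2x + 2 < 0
(A) x = 0: LHS = |0 + 2| = |2| = 2, RHS = |0 + 1| = |1| = 1; 2 ≤ 1 — FAILS
(B) x = 0: LHS = -0³ + 0² + 2·0 + 2 = 2; 2 < 0 — FAILS

Answer: Both A and B are false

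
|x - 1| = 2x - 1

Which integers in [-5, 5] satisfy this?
Track d = LHS − RHS over the integers in [-5, 5]. Equality would need d = 0, but d changes sign only between consecutive integers, jumping over 0:
x = 0: LHS = |0 - 1| = |-1| = 1, RHS = 2·0 - 1 = -1; 1 = -1 — FAILS  (d = 2)
x = 1: LHS = |1 - 1| = |0| = 0, RHS = 2·1 - 1 = 1; 0 = 1 — FAILS  (d = -1)
Away from these crossings d keeps a constant sign, and checking every integer in [-5, 5] confirms d ≠ 0 throughout. Hence the two sides are never equal, so the claimed relation (=) fails for every integer in [-5, 5].

Answer: None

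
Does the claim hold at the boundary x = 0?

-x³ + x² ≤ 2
x = 0: LHS = -0³ + 0² = 0; 0 ≤ 2 — holds

The relation is satisfied at x = 0.

Answer: Yes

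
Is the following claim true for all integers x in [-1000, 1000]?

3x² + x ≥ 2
The claim fails at x = 0:
x = 0: LHS = 3·0² + 0 = 0; 0 ≥ 2 — FAILS

Because a single integer refutes it, the statement is false.

Answer: False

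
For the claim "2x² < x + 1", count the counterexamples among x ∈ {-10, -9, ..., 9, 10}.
Counterexamples in [-10, 10]: {-10, -9, -8, -7, -6, -5, -4, -3, -2, -1, 1, 2, 3, 4, 5, 6, 7, 8, 9, 10}.

Counting them gives 20 values.

Answer: 20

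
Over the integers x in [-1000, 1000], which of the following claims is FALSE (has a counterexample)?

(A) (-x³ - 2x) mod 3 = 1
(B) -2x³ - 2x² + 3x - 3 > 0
(A) x = 0: LHS = (-0³ - 2·0) mod 3 = 0 mod 3 = 0; 0 = 1 — FAILS
(B) x = 0: LHS = -2·0³ - 2·0² + 3·0 - 3 = -3; -3 > 0 — FAILS

Answer: Both A and B are false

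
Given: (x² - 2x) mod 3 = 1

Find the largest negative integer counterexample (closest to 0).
Testing negative integers from -1 downward:
x = -1: LHS = ((-1)² - 2·(-1)) mod 3 = 3 mod 3 = 0; 0 = 1 — FAILS  ← closest negative counterexample to 0

Answer: x = -1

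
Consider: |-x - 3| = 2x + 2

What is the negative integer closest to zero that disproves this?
Testing negative integers from -1 downward:
x = -1: LHS = |-(-1) - 3| = |-2| = 2, RHS = 2·(-1) + 2 = 0; 2 = 0 — FAILS  ← closest negative counterexample to 0

Answer: x = -1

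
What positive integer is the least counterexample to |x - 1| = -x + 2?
Testing positive integers:
x = 1: LHS = |1 - 1| = |0| = 0, RHS = -1 + 2 = 1; 0 = 1 — FAILS  ← smallest positive counterexample

Answer: x = 1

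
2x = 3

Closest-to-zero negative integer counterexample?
Testing negative integers from -1 downward:
x = -1: LHS = 2·(-1) = -2; -2 = 3 — FAILS  ← closest negative counterexample to 0

Answer: x = -1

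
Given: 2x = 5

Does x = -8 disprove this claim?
Substitute x = -8 into the relation:
x = -8: LHS = 2·(-8) = -16; -16 = 5 — FAILS

Since the claim fails at x = -8, this value is a counterexample.

Answer: Yes, x = -8 is a counterexample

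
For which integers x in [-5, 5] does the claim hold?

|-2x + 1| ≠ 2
Track d = LHS − RHS over the integers in [-5, 5]. Equality would need d = 0, but d changes sign only between consecutive integers, jumping over 0:
x = -1: LHS = |-2·(-1) + 1| = |3| = 3; 3 ≠ 2 — holds  (d = 1)
x = 0: LHS = |-2·0 + 1| = |1| = 1; 1 ≠ 2 — holds  (d = -1)
x = 1: LHS = |-2·1 + 1| = |-1| = 1; 1 ≠ 2 — holds  (d = -1)
x = 2: LHS = |-2·2 + 1| = |-3| = 3; 3 ≠ 2 — holds  (d = 1)
Away from these crossings d keeps a constant sign, and checking every integer in [-5, 5] confirms d ≠ 0 throughout. Hence the two sides are never equal, so the relation holds for every integer in [-5, 5].

Answer: All integers in [-5, 5]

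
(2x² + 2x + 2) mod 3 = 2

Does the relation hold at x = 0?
x = 0: LHS = (2·0² + 2·0 + 2) mod 3 = 2 mod 3 = 2; 2 = 2 — holds

The relation is satisfied at x = 0.

Answer: Yes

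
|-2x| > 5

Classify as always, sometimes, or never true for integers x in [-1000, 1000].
Holds at x = 3: LHS = |-2·3| = |-6| = 6; 6 > 5 — holds
Fails at x = 0: LHS = |-2·0| = |0| = 0; 0 > 5 — FAILS
It is satisfied by some integers in the range but not all.

Answer: Sometimes true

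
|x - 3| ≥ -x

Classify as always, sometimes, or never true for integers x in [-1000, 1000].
Over all integers in [-1000, 1000], LHS − RHS is smallest at x = 0, where it equals 3:
x = 0: LHS = |0 - 3| = |-3| = 3, RHS = -0 = 0; 3 ≥ 0 — holds
At the ends of the range:
x = -1000: LHS = |(-1000) - 3| = |-1003| = 1003, RHS = -(-1000) = 1000; 1003 ≥ 1000 — holds
x = 1000: LHS = |1000 - 3| = |997| = 997; 997 ≥ -1000 — holds
Hence LHS − RHS is never negative, i.e. LHS ≥ RHS throughout, so the relation holds for every integer in [-1000, 1000].

No counterexample exists.

Answer: Always true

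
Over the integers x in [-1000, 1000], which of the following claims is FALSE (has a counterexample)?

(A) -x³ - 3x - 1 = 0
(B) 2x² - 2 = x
(A) x = 0: LHS = -0³ - 3·0 - 1 = -1; -1 = 0 — FAILS
(B) x = 0: LHS = 2·0² - 2 = -2; -2 = 0 — FAILS

Answer: Both A and B are false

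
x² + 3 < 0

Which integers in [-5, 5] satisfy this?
Over all integers in [-5, 5], LHS − RHS is smallest at x = 0, where it equals 3:
x = 0: LHS = 0² + 3 = 3; 3 < 0 — FAILS
At the ends of the range:
x = -5: LHS = (-5)² + 3 = 28; 28 < 0 — FAILS
x = 5: LHS = 5² + 3 = 28; 28 < 0 — FAILS
Hence LHS − RHS is never negative, i.e. LHS ≥ RHS throughout, so the claimed relation (<) fails for every integer in [-5, 5].

Answer: None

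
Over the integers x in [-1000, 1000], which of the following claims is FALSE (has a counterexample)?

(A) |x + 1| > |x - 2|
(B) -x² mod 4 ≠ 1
(A) x = 0: LHS = |0 + 1| = |1| = 1, RHS = |0 - 2| = |-2| = 2; 1 > 2 — FAILS

(B) For a polynomial with integer coefficients, its value mod 4 depends only on x mod 4, so it suffices to check one representative of each residue class, x = 0, 1, 2, 3:
x = 0: LHS = (-0²) mod 4 = 0 mod 4 = 0; 0 ≠ 1 — holds
x = 1: LHS = (-1²) mod 4 = (-1) mod 4 = 3; 3 ≠ 1 — holds
x = 2: LHS = (-2²) mod 4 = (-4) mod 4 = 0; 0 ≠ 1 — holds
x = 3: LHS = (-3²) mod 4 = (-9) mod 4 = 3; 3 ≠ 1 — holds
The relation holds in every residue class, so the relation holds for every integer in [-1000, 1000].

Only (A) has a counterexample.

Answer: A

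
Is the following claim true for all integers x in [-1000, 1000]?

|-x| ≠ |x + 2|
The claim fails at x = -1:
x = -1: LHS = |-(-1)| = |1| = 1, RHS = |(-1) + 2| = |1| = 1; 1 ≠ 1 — FAILS

Because a single integer refutes it, the statement is false.

Answer: False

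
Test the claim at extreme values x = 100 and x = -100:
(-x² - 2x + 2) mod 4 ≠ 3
x = 100: LHS = (-100² - 2·100 + 2) mod 4 = (-10198) mod 4 = 2; 2 ≠ 3 — holds
x = -100: LHS = (-(-100)² - 2·(-100) + 2) mod 4 = (-9798) mod 4 = 2; 2 ≠ 3 — holds

Answer: Yes, holds for both x = 100 and x = -100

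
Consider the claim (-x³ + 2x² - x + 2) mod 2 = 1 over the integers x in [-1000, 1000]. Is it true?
The claim fails at x = 0:
x = 0: LHS = (-0³ + 2·0² - 0 + 2) mod 2 = 2 mod 2 = 0; 0 = 1 — FAILS

Because a single integer refutes it, the statement is false.

Answer: False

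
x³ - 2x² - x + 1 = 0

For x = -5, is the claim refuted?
Substitute x = -5 into the relation:
x = -5: LHS = (-5)³ - 2·(-5)² - (-5) + 1 = -169; -169 = 0 — FAILS

Since the claim fails at x = -5, this value is a counterexample.

Answer: Yes, x = -5 is a counterexample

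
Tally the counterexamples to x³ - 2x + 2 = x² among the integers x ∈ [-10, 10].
Counterexamples in [-10, 10]: {-10, -9, -8, -7, -6, -5, -4, -3, -2, -1, 0, 2, 3, 4, 5, 6, 7, 8, 9, 10}.

Counting them gives 20 values.

Answer: 20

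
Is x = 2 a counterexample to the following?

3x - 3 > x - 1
Substitute x = 2 into the relation:
x = 2: LHS = 3·2 - 3 = 3, RHS = 2 - 1 = 1; 3 > 1 — holds

The claim holds here, so x = 2 is not a counterexample. (A counterexample exists elsewhere, e.g. x = 0.)

Answer: No, x = 2 is not a counterexample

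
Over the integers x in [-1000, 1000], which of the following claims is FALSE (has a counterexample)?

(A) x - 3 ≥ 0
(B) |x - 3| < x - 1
(A) x = 0: LHS = 0 - 3 = -3; -3 ≥ 0 — FAILS
(B) x = 0: LHS = |0 - 3| = |-3| = 3, RHS = 0 - 1 = -1; 3 < -1 — FAILS

Answer: Both A and B are false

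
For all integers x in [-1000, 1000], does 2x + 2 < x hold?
The claim fails at x = 0:
x = 0: LHS = 2·0 + 2 = 2; 2 < 0 — FAILS

Because a single integer refutes it, the statement is false.

Answer: False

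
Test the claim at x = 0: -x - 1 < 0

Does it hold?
x = 0: LHS = -0 - 1 = -1; -1 < 0 — holds

The relation is satisfied at x = 0.

Answer: Yes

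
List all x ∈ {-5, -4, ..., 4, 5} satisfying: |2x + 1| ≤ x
Over all integers in [-5, 5], LHS − RHS is smallest at x = 0, where it equals 1:
x = 0: LHS = |2·0 + 1| = |1| = 1; 1 ≤ 0 — FAILS
At the ends of the range:
x = -5: LHS = |2·(-5) + 1| = |-9| = 9; 9 ≤ -5 — FAILS
x = 5: LHS = |2·5 + 1| = |11| = 11; 11 ≤ 5 — FAILS
Hence LHS − RHS is never zero or negative, i.e. LHS > RHS throughout, so the claimed relation (≤) fails for every integer in [-5, 5].

Answer: None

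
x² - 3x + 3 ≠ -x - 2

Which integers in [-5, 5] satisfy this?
Over all integers in [-5, 5], LHS − RHS is always positive; it is smallest at x = 1, where it equals 4:
x = 1: LHS = 1² - 3·1 + 3 = 1, RHS = -1 - 2 = -3; 1 ≠ -3 — holds
At the ends of the range:
x = -5: LHS = (-5)² - 3·(-5) + 3 = 43, RHS = -(-5) - 2 = 3; 43 ≠ 3 — holds
x = 5: LHS = 5² - 3·5 + 3 = 13, RHS = -5 - 2 = -7; 13 ≠ -7 — holds
Hence LHS − RHS is never 0, i.e. the two sides are never equal, so the relation holds for every integer in [-5, 5].

Answer: All integers in [-5, 5]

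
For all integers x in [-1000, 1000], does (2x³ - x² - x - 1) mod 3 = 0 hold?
The claim fails at x = 0:
x = 0: LHS = (2·0³ - 0² - 0 - 1) mod 3 = (-1) mod 3 = 2; 2 = 0 — FAILS

Because a single integer refutes it, the statement is false.

Answer: False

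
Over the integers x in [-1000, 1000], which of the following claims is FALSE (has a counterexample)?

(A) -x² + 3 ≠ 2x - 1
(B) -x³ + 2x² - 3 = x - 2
(A) Track d = LHS − RHS over the integers in [-1000, 1000]. Equality would need d = 0, but d changes sign only between consecutive integers, jumping over 0:
x = -4: LHS = -(-4)² + 3 = -13, RHS = 2·(-4) - 1 = -9; -13 ≠ -9 — holds  (d = -4)
x = -3: LHS = -(-3)² + 3 = -6, RHS = 2·(-3) - 1 = -7; -6 ≠ -7 — holds  (d = 1)
x = 1: LHS = -1² + 3 = 2, RHS = 2·1 - 1 = 1; 2 ≠ 1 — holds  (d = 1)
x = 2: LHS = -2² + 3 = -1, RHS = 2·2 - 1 = 3; -1 ≠ 3 — holds  (d = -4)
Away from these crossings d keeps a constant sign, and checking every integer in [-1000, 1000] confirms d ≠ 0 throughout. Hence the two sides are never equal, so the relation holds for every integer in [-1000, 1000].

(B) x = 0: LHS = -0³ + 2·0² - 3 = -3, RHS = 0 - 2 = -2; -3 = -2 — FAILS

Only (B) has a counterexample.

Answer: B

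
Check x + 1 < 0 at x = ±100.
x = 100: LHS = 100 + 1 = 101; 101 < 0 — FAILS
x = -100: LHS = (-100) + 1 = -99; -99 < 0 — holds

Answer: Partially: fails for x = 100, holds for x = -100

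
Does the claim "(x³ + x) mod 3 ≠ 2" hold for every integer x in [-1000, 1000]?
The claim fails at x = 1:
x = 1: LHS = (1³ + 1) mod 3 = 2 mod 3 = 2; 2 ≠ 2 — FAILS

Because a single integer refutes it, the statement is false.

Answer: False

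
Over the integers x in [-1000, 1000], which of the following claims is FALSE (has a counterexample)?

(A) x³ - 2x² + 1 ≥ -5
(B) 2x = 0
(A) x = -2: LHS = (-2)³ - 2·(-2)² + 1 = -15; -15 ≥ -5 — FAILS
(B) x = 1: LHS = 2·1 = 2; 2 = 0 — FAILS

Answer: Both A and B are false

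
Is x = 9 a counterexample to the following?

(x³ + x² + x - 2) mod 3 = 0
Substitute x = 9 into the relation:
x = 9: LHS = (9³ + 9² + 9 - 2) mod 3 = 817 mod 3 = 1; 1 = 0 — FAILS

Since the claim fails at x = 9, this value is a counterexample.

Answer: Yes, x = 9 is a counterexample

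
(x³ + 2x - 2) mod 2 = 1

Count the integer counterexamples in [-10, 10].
Counterexamples in [-10, 10]: {-10, -8, -6, -4, -2, 0, 2, 4, 6, 8, 10}.

Counting them gives 11 values.

Answer: 11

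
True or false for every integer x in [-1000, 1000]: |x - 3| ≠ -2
An absolute value is never negative, so the left side is ≥ 0 for every x, while the right side is -2. Tightest case in [-1000, 1000] is x = 3:
x = 3: LHS = |3 - 3| = |0| = 0; 0 ≠ -2 — holds
Hence LHS − RHS is never 0, i.e. the two sides are never equal, so the relation holds for every integer in [-1000, 1000].

No counterexample exists.

Answer: True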